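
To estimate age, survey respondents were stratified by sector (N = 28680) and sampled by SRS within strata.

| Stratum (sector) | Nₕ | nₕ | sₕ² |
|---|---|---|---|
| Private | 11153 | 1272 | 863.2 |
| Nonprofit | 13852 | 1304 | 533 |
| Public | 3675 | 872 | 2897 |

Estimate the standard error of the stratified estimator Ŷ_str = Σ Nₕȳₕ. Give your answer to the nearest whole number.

Var(Ŷ_str) = Σₕ Nₕ²(1 − fₕ)sₕ²/nₕ.
Private: 11153²·(1 − 1272/11153)·863.2/1272 = 7.4785417 × 10^7.
Nonprofit: 13852²·(1 − 1304/13852)·533/1304 = 7.1045506 × 10^7.
Public: 3675²·(1 − 872/3675)·2897/872 = 3.4222557 × 10^7.
Sum = 1.8005348 × 10^8.
SE = √(1.8005348 × 10^8) = 13418.

13418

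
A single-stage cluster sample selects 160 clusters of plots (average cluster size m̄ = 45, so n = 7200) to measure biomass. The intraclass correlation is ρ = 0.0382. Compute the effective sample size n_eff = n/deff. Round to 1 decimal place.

2685.8

deff = 1 + (45 − 1)·0.0382 = 1 + 1.6808 = 2.6808.
n_eff = 7200 / 2.6808 = 2685.8.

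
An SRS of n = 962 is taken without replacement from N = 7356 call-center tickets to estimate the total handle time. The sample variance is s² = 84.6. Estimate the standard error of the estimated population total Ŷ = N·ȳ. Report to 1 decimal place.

2033.8

Var(Ŷ) = N²·Var(ȳ) = N²·(1 − n/N)·s²/n.
f = 962/7356 = 0.13077760; Var(ȳ) = 0.86922240·84.6/962 = 0.076440972.
Var(Ŷ) = 7356² · 0.076440972 = 4.1362773 × 10^6.
SE(Ŷ) = √(4.1362773 × 10^6) = 2033.8.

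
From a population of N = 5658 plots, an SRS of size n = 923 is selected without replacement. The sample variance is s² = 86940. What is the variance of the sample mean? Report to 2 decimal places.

Under SRS without replacement, Var(ȳ) = (1 − f)·s²/n with f = n/N = 923/5658 = 0.16313185.
Var(ȳ) = (1 − 0.16313185)·86940/923 = 0.83686815·94.192849 = 78.826996.

78.83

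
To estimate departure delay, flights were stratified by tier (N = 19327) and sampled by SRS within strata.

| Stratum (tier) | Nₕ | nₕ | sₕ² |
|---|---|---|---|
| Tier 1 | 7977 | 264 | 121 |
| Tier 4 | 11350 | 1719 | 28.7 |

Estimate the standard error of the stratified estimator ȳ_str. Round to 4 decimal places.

Var(ȳ_str) = Σₕ Wₕ²(1 − fₕ)sₕ²/nₕ with Wₕ = Nₕ/N, N = 19327.
Tier 1: Wₕ = 0.41273866; term = 0.41273866²·(1 − 0.03309515)·121/264 = 0.075494528.
Tier 4: Wₕ = 0.58726134; term = 0.58726134²·(1 − 0.15145374)·28.7/1719 = 0.0048858977.
Sum = 0.080380426.
SE = √(0.080380426) = 0.2835.

0.2835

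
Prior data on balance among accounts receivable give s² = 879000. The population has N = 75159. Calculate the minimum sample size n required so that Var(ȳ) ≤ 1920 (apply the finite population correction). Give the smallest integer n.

Without fpc, n₀ = s²/D = 879000/1920 = 457.8125.
With fpc, (1 − n/N)·s²/n ≤ D requires n ≥ n₀/(1 + n₀/N) = 457.8125/(1 + 457.8125/75159) = 455.0407.
Rounding up, n = 456.

456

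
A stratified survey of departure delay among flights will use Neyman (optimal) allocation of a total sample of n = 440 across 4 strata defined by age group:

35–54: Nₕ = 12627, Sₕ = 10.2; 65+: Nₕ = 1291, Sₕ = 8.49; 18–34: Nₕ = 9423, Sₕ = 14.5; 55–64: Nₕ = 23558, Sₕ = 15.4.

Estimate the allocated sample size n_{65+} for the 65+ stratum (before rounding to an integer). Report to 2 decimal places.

7.55

Neyman allocation: nₕ = n·NₕSₕ / Σⱼ NⱼSⱼ.
Σ NⱼSⱼ = 12627·10.2 + 1291·8.49 + 9423·14.5 + 23558·15.4 = 639182.69.
n_{65+} = 440·1291·8.49 / 639182.69 = 7.55.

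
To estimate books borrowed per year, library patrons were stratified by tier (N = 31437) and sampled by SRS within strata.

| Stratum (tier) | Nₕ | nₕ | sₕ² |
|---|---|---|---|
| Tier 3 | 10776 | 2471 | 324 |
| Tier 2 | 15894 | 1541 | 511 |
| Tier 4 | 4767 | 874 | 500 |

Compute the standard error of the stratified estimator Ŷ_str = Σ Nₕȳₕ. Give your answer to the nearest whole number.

9899

Var(Ŷ_str) = Σₕ Nₕ²(1 − fₕ)sₕ²/nₕ.
Tier 3: 10776²·(1 − 2471/10776)·324/2471 = 1.1734632 × 10^7.
Tier 2: 15894²·(1 − 1541/15894)·511/1541 = 7.5647426 × 10^7.
Tier 4: 4767²·(1 − 874/4767)·500/874 = 1.0616665 × 10^7.
Sum = 9.7998723 × 10^7.
SE = √(9.7998723 × 10^7) = 9899.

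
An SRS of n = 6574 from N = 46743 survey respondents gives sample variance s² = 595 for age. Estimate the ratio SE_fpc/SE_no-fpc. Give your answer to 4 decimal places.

0.9270

f = n/N = 6574/46743 = 0.14064138.
SE_no-fpc = √(s²/n) = 0.30084558; SE_fpc = √((1−f)s²/n) = 0.27888866.
Ratio = √(1−f) = 0.92701598.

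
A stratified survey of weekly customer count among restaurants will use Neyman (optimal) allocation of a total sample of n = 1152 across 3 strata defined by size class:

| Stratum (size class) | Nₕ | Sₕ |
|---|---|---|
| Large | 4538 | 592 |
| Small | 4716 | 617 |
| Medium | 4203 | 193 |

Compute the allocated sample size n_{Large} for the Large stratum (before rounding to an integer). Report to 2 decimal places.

483.01

Neyman allocation: nₕ = n·NₕSₕ / Σⱼ NⱼSⱼ.
Σ NⱼSⱼ = 4538·592 + 4716·617 + 4203·193 = 6.407447 × 10^6.
n_{Large} = 1152·4538·592 / (6.407447 × 10^6) = 483.01.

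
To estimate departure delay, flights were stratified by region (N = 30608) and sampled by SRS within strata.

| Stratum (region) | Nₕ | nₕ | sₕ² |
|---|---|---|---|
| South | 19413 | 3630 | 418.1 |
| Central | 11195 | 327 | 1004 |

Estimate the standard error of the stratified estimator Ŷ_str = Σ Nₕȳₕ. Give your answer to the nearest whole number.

20220

Var(Ŷ_str) = Σₕ Nₕ²(1 − fₕ)sₕ²/nₕ.
South: 19413²·(1 − 3630/19413)·418.1/3630 = 3.5290333 × 10^7.
Central: 11195²·(1 − 327/11195)·1004/327 = 3.7355942 × 10^8.
Sum = 4.0884975 × 10^8.
SE = √(4.0884975 × 10^8) = 20220.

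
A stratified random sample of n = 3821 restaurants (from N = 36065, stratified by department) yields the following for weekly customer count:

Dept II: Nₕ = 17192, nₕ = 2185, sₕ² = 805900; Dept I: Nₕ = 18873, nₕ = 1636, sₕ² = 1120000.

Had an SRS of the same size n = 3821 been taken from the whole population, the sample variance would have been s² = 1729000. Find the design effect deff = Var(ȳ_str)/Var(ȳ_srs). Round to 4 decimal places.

Var(ȳ_str) = Σ Wₕ²(1−fₕ)sₕ²/nₕ with Wₕ = Nₕ/36065:
  Dept II: (17192/36065)²·(1−2185/17192)·805900/2185 = 73.160746
  Dept I: (18873/36065)²·(1−1636/18873)·1120000/1636 = 171.22433
  → Var(ȳ_str) = 244.38508.
Var(ȳ_srs) = (1 − 3821/36065)·1729000/3821 = 404.55813.
deff = 244.38508 / 404.55813 = 0.6041.

0.6041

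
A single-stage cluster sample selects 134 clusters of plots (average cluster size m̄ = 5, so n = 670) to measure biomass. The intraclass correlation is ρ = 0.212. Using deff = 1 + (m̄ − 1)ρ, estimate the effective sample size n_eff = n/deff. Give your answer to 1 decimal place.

deff = 1 + (5 − 1)·0.212 = 1 + 0.848 = 1.848.
n_eff = 670 / 1.848 = 362.6.

362.6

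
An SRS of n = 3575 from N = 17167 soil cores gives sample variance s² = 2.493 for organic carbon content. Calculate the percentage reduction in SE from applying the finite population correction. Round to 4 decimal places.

11.0196

f = n/N = 3575/17167 = 0.20824838.
SE_no-fpc = √(s²/n) = 0.026407246; SE_fpc = √((1−f)s²/n) = 0.02349728.
Ratio = √(1−f) = 0.88980426. Reduction = 100·(1 − 0.88980426) = 11.0196%.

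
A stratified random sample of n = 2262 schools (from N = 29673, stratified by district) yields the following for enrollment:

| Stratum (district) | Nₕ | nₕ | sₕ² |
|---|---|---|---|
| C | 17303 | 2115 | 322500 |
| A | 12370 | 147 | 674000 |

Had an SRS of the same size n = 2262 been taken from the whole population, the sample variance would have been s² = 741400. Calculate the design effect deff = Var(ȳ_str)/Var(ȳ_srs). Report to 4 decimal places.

Var(ȳ_str) = Σ Wₕ²(1−fₕ)sₕ²/nₕ with Wₕ = Nₕ/29673:
  C: (17303/29673)²·(1−2115/17303)·322500/2115 = 45.511215
  A: (12370/29673)²·(1−147/12370)·674000/147 = 787.34878
  → Var(ȳ_str) = 832.86.
Var(ȳ_srs) = (1 − 2262/29673)·741400/2262 = 302.77736.
deff = 832.86 / 302.77736 = 2.7507.

2.7507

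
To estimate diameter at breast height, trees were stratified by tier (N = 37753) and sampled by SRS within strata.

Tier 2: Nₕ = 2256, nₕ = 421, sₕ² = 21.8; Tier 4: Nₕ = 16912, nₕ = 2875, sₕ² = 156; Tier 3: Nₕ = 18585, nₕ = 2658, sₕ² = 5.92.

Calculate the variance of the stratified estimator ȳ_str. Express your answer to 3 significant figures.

Var(ȳ_str) = Σₕ Wₕ²(1 − fₕ)sₕ²/nₕ with Wₕ = Nₕ/N, N = 37753.
Tier 2: Wₕ = 0.05975684; term = 0.05975684²·(1 − 0.18661348)·21.8/421 = 1.5039958 × 10^-4.
Tier 4: Wₕ = 0.44796440; term = 0.44796440²·(1 − 0.16999763)·156/2875 = 0.0090375993.
Tier 3: Wₕ = 0.49227876; term = 0.49227876²·(1 − 0.14301856)·5.92/2658 = 4.6255176 × 10^-4.
Sum = 0.0096505506.

0.00965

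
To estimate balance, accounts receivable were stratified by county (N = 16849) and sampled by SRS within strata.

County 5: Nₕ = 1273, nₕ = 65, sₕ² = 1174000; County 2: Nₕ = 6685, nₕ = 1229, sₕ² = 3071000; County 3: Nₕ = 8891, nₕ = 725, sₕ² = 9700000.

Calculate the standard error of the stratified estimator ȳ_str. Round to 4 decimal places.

Var(ȳ_str) = Σₕ Wₕ²(1 − fₕ)sₕ²/nₕ with Wₕ = Nₕ/N, N = 16849.
County 5: Wₕ = 0.07555345; term = 0.07555345²·(1 − 0.05106049)·1174000/65 = 97.836705.
County 2: Wₕ = 0.39675945; term = 0.39675945²·(1 − 0.18384443)·3071000/1229 = 321.03726.
County 3: Wₕ = 0.52768710; term = 0.52768710²·(1 − 0.08154313)·9700000/725 = 3421.7278.
Sum = 3840.6018.
SE = √(3840.6018) = 61.9726.

61.9726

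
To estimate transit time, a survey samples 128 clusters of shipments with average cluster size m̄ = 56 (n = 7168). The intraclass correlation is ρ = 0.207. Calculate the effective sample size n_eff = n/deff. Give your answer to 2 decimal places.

578.76

deff = 1 + (56 − 1)·0.207 = 1 + 11.385 = 12.385.
n_eff = 7168 / 12.385 = 578.76.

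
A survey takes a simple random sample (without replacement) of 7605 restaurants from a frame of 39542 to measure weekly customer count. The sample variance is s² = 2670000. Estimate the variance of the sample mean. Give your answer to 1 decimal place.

Under SRS without replacement, Var(ȳ) = (1 − f)·s²/n with f = n/N = 7605/39542 = 0.19232715.
Var(ȳ) = (1 − 0.19232715)·2670000/7605 = 0.80767285·351.08481 = 283.56167.

283.6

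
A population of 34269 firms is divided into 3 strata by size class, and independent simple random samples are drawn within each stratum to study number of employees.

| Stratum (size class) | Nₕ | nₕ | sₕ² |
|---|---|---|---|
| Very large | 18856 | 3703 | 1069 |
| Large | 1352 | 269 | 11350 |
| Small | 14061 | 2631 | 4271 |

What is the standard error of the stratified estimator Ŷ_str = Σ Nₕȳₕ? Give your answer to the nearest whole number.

Var(Ŷ_str) = Σₕ Nₕ²(1 − fₕ)sₕ²/nₕ.
Very large: 18856²·(1 − 3703/18856)·1069/3703 = 8.248447 × 10^7.
Large: 1352²·(1 − 269/1352)·11350/269 = 6.1780117 × 10^7.
Small: 14061²·(1 − 2631/14061)·4271/2631 = 2.6089825 × 10^8.
Sum = 4.0516284 × 10^8.
SE = √(4.0516284 × 10^8) = 20129.

20129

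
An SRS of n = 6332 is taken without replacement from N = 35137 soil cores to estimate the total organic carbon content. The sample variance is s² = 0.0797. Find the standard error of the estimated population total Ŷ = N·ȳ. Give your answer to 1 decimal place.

Var(Ŷ) = N²·Var(ȳ) = N²·(1 − n/N)·s²/n.
f = 6332/35137 = 0.18020890; Var(ȳ) = 0.81979110·0.0797/6332 = 1.0318596 × 10^-5.
Var(Ŷ) = 35137² · (1.0318596 × 10^-5) = 12739.429.
SE(Ŷ) = √(12739.429) = 112.9.

112.9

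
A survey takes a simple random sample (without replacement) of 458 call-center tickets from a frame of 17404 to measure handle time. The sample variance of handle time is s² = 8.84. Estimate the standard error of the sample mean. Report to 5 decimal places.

Under SRS without replacement, Var(ȳ) = (1 − f)·s²/n with f = n/N = 458/17404 = 0.02631579.
Var(ȳ) = (1 − 0.02631579)·8.84/458 = 0.97368421·0.01930131 = 0.018793381.
SE(ȳ) = √(0.018793381) = 0.13709.

0.13709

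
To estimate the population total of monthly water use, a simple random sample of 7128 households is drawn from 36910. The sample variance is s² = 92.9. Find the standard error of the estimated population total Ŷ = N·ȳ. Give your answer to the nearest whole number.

3785

Var(Ŷ) = N²·Var(ȳ) = N²·(1 − n/N)·s²/n.
f = 7128/36910 = 0.19311840; Var(ȳ) = 0.80688160·92.9/7128 = 0.010516176.
Var(Ŷ) = 36910² · 0.010516176 = 1.4326692 × 10^7.
SE(Ŷ) = √(1.4326692 × 10^7) = 3785.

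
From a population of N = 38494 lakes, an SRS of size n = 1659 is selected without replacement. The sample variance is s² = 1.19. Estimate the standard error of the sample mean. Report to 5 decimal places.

0.02620

Under SRS without replacement, Var(ȳ) = (1 − f)·s²/n with f = n/N = 1659/38494 = 0.04309763.
Var(ȳ) = (1 − 0.04309763)·1.19/1659 = 0.95690237·7.1729958 × 10^-4 = 6.8638567 × 10^-4.
SE(ȳ) = √(6.8638567 × 10^-4) = 0.02620.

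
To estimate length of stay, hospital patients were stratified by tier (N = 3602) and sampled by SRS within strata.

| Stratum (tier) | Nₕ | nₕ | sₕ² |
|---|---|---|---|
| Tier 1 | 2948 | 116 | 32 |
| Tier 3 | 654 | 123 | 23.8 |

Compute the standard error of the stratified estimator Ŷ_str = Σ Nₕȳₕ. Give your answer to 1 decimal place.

1539.6

Var(Ŷ_str) = Σₕ Nₕ²(1 − fₕ)sₕ²/nₕ.
Tier 1: 2948²·(1 − 116/2948)·32/116 = 2.3030996 × 10^6.
Tier 3: 654²·(1 − 123/654)·23.8/123 = 67196.107.
Sum = 2.3702957 × 10^6.
SE = √(2.3702957 × 10^6) = 1539.6.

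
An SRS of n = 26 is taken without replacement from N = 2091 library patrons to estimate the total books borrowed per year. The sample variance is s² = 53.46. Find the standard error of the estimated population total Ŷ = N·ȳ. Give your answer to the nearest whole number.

2980

Var(Ŷ) = N²·Var(ȳ) = N²·(1 − n/N)·s²/n.
f = 26/2091 = 0.01243424; Var(ȳ) = 0.98756576·53.46/26 = 2.0305871.
Var(Ŷ) = 2091² · 2.0305871 = 8.8782974 × 10^6.
SE(Ŷ) = √(8.8782974 × 10^6) = 2980.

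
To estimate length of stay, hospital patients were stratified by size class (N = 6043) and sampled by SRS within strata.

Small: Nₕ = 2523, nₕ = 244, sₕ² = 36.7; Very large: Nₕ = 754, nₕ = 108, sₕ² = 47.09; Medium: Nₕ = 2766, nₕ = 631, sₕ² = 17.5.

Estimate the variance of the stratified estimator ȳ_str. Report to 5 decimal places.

0.03398

Var(ȳ_str) = Σₕ Wₕ²(1 − fₕ)sₕ²/nₕ with Wₕ = Nₕ/N, N = 6043.
Small: Wₕ = 0.41750786; term = 0.41750786²·(1 − 0.09671027)·36.7/244 = 0.023682777.
Very large: Wₕ = 0.12477246; term = 0.12477246²·(1 − 0.14323607)·47.09/108 = 0.0058157216.
Medium: Wₕ = 0.45771968; term = 0.45771968²·(1 − 0.22812726)·17.5/631 = 0.0044849082.
Sum = 0.033983407.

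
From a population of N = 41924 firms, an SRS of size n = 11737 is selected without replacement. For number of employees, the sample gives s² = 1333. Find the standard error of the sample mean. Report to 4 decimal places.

0.2860

Under SRS without replacement, Var(ȳ) = (1 − f)·s²/n with f = n/N = 11737/41924 = 0.27995897.
Var(ȳ) = (1 − 0.27995897)·1333/11737 = 0.72004103·0.11357246 = 0.081776833.
SE(ȳ) = √(0.081776833) = 0.2860.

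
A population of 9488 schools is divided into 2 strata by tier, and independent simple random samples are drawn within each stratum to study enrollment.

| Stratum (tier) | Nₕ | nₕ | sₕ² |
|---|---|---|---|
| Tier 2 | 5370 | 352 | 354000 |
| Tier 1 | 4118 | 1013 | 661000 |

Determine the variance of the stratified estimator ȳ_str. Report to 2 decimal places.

393.72

Var(ȳ_str) = Σₕ Wₕ²(1 − fₕ)sₕ²/nₕ with Wₕ = Nₕ/N, N = 9488.
Tier 2: Wₕ = 0.56597808; term = 0.56597808²·(1 − 0.06554935)·354000/352 = 301.03444.
Tier 1: Wₕ = 0.43402192; term = 0.43402192²·(1 − 0.24599320)·661000/1013 = 92.680978.
Sum = 393.71542.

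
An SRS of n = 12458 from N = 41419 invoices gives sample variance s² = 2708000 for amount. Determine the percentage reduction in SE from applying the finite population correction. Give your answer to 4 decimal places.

f = n/N = 12458/41419 = 0.30077984.
SE_no-fpc = √(s²/n) = 14.743485; SE_fpc = √((1−f)s²/n) = 12.328412.
Ratio = √(1−f) = 0.83619386. Reduction = 100·(1 − 0.83619386) = 16.3806%.

16.3806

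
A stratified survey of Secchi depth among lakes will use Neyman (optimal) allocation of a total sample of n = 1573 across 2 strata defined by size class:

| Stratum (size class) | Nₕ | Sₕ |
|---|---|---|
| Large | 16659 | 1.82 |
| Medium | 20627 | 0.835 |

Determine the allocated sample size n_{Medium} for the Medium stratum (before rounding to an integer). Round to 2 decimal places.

569.86

Neyman allocation: nₕ = n·NₕSₕ / Σⱼ NⱼSⱼ.
Σ NⱼSⱼ = 16659·1.82 + 20627·0.835 = 47542.925.
n_{Medium} = 1573·20627·0.835 / 47542.925 = 569.86.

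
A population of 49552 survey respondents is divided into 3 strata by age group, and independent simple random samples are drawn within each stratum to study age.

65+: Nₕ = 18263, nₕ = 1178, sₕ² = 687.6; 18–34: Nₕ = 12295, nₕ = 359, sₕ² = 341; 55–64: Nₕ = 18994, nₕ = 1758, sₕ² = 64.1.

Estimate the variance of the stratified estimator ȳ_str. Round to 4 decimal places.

Var(ȳ_str) = Σₕ Wₕ²(1 − fₕ)sₕ²/nₕ with Wₕ = Nₕ/N, N = 49552.
65+: Wₕ = 0.36856232; term = 0.36856232²·(1 − 0.06450200)·687.6/1178 = 0.074174616.
18–34: Wₕ = 0.24812318; term = 0.24812318²·(1 − 0.02919886)·341/359 = 0.056770785.
55–64: Wₕ = 0.38331450; term = 0.38331450²·(1 − 0.09255554)·64.1/1758 = 0.0048614934.
Sum = 0.13580689.

0.1358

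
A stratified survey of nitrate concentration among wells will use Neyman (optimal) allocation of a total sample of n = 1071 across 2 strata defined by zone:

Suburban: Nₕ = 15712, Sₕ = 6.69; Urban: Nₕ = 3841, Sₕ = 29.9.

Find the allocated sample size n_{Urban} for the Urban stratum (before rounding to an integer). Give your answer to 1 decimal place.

559.2

Neyman allocation: nₕ = n·NₕSₕ / Σⱼ NⱼSⱼ.
Σ NⱼSⱼ = 15712·6.69 + 3841·29.9 = 219959.18.
n_{Urban} = 1071·3841·29.9 / 219959.18 = 559.2.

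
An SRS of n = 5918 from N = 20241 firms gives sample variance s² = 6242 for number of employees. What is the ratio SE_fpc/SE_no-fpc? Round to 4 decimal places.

f = n/N = 5918/20241 = 0.29237686.
SE_no-fpc = √(s²/n) = 1.0270094; SE_fpc = √((1−f)s²/n) = 0.86392375.
Ratio = √(1−f) = 0.84120339.

0.8412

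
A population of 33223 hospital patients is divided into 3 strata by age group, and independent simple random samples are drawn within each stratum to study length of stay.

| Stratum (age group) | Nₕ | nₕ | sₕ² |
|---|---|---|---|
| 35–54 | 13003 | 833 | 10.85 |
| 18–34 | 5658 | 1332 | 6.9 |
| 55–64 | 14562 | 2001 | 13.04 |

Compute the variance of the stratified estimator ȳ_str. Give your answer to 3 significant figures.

Var(ȳ_str) = Σₕ Wₕ²(1 − fₕ)sₕ²/nₕ with Wₕ = Nₕ/N, N = 33223.
35–54: Wₕ = 0.39138549; term = 0.39138549²·(1 − 0.06406214)·10.85/833 = 0.0018674165.
18–34: Wₕ = 0.17030371; term = 0.17030371²·(1 − 0.23541888)·6.9/1332 = 1.1487265 × 10^-4.
55–64: Wₕ = 0.43831081; term = 0.43831081²·(1 − 0.13741244)·13.04/2001 = 0.0010799361.
Sum = 0.0030622253.

0.00306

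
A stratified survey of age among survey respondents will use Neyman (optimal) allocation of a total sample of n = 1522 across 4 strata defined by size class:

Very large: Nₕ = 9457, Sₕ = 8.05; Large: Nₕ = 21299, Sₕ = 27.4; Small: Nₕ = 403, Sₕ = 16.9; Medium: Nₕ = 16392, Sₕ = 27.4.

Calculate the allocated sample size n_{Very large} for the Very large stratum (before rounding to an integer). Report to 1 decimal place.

Neyman allocation: nₕ = n·NₕSₕ / Σⱼ NⱼSⱼ.
Σ NⱼSⱼ = 9457·8.05 + 21299·27.4 + 403·16.9 + 16392·27.4 = 1.1156729 × 10^6.
n_{Very large} = 1522·9457·8.05 / (1.1156729 × 10^6) = 103.9.

103.9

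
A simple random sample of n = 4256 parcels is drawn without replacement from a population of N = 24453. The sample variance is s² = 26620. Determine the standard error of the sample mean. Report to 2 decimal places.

Under SRS without replacement, Var(ȳ) = (1 − f)·s²/n with f = n/N = 4256/24453 = 0.17404817.
Var(ȳ) = (1 − 0.17404817)·26620/4256 = 0.82595183·6.2546992 = 5.1660803.
SE(ȳ) = √(5.1660803) = 2.27.

2.27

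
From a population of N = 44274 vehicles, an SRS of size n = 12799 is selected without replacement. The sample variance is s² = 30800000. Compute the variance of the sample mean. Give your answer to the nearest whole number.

1711

Under SRS without replacement, Var(ȳ) = (1 − f)·s²/n with f = n/N = 12799/44274 = 0.28908615.
Var(ȳ) = (1 − 0.28908615)·30800000/12799 = 0.71091385·2406.438 = 1710.7701.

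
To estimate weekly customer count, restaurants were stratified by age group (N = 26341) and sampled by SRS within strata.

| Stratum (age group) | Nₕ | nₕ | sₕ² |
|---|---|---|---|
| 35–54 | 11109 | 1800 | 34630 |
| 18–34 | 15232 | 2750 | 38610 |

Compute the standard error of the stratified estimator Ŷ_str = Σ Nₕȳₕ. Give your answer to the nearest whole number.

68256

Var(Ŷ_str) = Σₕ Nₕ²(1 − fₕ)sₕ²/nₕ.
35–54: 11109²·(1 − 1800/11109)·34630/1800 = 1.9895643 × 10^9.
18–34: 15232²·(1 − 2750/15232)·38610/2750 = 2.6693666 × 10^9.
Sum = 4.6589309 × 10^9.
SE = √(4.6589309 × 10^9) = 68256.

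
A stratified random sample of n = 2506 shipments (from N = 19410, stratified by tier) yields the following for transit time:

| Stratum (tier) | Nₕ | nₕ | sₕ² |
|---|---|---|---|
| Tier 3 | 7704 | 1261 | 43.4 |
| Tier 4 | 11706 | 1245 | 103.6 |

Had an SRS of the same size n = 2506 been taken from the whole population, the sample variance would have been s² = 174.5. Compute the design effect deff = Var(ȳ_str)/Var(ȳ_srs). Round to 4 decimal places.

Var(ȳ_str) = Σ Wₕ²(1−fₕ)sₕ²/nₕ with Wₕ = Nₕ/19410:
  Tier 3: (7704/19410)²·(1−1261/7704)·43.4/1261 = 0.0045344851
  Tier 4: (11706/19410)²·(1−1245/11706)·103.6/1245 = 0.027047122
  → Var(ȳ_str) = 0.031581607.
Var(ȳ_srs) = (1 − 2506/19410)·174.5/2506 = 0.06064267.
deff = 0.031581607 / 0.06064267 = 0.5208.

0.5208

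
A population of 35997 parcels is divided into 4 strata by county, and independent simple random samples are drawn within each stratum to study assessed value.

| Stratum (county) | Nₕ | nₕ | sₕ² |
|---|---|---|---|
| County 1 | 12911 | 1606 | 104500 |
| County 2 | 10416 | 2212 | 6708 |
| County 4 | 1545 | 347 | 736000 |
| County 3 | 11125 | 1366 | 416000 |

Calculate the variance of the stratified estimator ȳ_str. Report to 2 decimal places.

Var(ȳ_str) = Σₕ Wₕ²(1 − fₕ)sₕ²/nₕ with Wₕ = Nₕ/N, N = 35997.
County 1: Wₕ = 0.35866878; term = 0.35866878²·(1 − 0.12439005)·104500/1606 = 7.3294027.
County 2: Wₕ = 0.28935745; term = 0.28935745²·(1 − 0.21236559)·6708/2212 = 0.19998708.
County 4: Wₕ = 0.04292024; term = 0.04292024²·(1 − 0.22459547)·736000/347 = 3.0297098.
County 3: Wₕ = 0.30905353; term = 0.30905353²·(1 − 0.12278652)·416000/1366 = 25.516162.
Sum = 36.075262.

36.08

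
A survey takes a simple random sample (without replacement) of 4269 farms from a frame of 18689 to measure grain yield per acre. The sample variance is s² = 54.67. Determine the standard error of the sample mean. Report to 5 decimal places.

0.09940

Under SRS without replacement, Var(ȳ) = (1 − f)·s²/n with f = n/N = 4269/18689 = 0.22842314.
Var(ȳ) = (1 − 0.22842314)·54.67/4269 = 0.77157686·0.012806278 = 0.0098810277.
SE(ȳ) = √(0.0098810277) = 0.09940.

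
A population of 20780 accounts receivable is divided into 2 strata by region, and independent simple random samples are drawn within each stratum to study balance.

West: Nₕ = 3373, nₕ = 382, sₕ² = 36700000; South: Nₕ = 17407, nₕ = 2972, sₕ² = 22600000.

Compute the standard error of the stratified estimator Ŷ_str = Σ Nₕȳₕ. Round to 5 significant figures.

1.6971 × 10^6

Var(Ŷ_str) = Σₕ Nₕ²(1 − fₕ)sₕ²/nₕ.
West: 3373²·(1 − 382/3373)·36700000/382 = 9.6924921 × 10^11.
South: 17407²·(1 − 2972/17407)·22600000/2972 = 1.9107345 × 10^12.
Sum = 2.8799837 × 10^12.
SE = √(2.8799837 × 10^12) = 1.6971 × 10^6.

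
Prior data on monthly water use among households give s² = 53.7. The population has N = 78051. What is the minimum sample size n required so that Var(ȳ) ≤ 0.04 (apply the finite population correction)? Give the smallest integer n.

1320

Without fpc, n₀ = s²/D = 53.7/0.04 = 1342.5000.
With fpc, (1 − n/N)·s²/n ≤ D requires n ≥ n₀/(1 + n₀/N) = 1342.5000/(1 + 1342.5000/78051) = 1319.7991.
Rounding up, n = 1320.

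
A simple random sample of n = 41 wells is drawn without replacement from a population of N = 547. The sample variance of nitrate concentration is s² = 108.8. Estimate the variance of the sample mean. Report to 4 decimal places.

Under SRS without replacement, Var(ȳ) = (1 − f)·s²/n with f = n/N = 41/547 = 0.07495430.
Var(ȳ) = (1 − 0.07495430)·108.8/41 = 0.92504570·2.6536585 = 2.4547554.

2.4548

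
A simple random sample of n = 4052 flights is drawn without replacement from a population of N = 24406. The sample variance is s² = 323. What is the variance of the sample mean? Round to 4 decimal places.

Under SRS without replacement, Var(ȳ) = (1 − f)·s²/n with f = n/N = 4052/24406 = 0.16602475.
Var(ȳ) = (1 − 0.16602475)·323/4052 = 0.83397525·0.079713722 = 0.066479271.

0.0665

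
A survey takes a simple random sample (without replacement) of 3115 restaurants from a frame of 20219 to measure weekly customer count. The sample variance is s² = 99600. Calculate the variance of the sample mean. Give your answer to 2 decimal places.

Under SRS without replacement, Var(ȳ) = (1 − f)·s²/n with f = n/N = 3115/20219 = 0.15406301.
Var(ȳ) = (1 − 0.15406301)·99600/3115 = 0.84593699·31.974318 = 27.048258.

27.05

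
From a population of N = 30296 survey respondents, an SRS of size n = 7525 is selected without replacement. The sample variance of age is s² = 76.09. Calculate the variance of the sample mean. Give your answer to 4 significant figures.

0.007600

Under SRS without replacement, Var(ȳ) = (1 − f)·s²/n with f = n/N = 7525/30296 = 0.24838262.
Var(ȳ) = (1 − 0.24838262)·76.09/7525 = 0.75161738·0.010111628 = 0.0076000752.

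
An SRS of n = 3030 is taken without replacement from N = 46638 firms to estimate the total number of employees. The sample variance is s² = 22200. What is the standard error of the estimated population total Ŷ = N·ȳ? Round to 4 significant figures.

Var(Ŷ) = N²·Var(ȳ) = N²·(1 − n/N)·s²/n.
f = 3030/46638 = 0.06496848; Var(ȳ) = 0.93503152·22200/3030 = 6.850726.
Var(Ŷ) = 46638² · 6.850726 = 1.4901035 × 10^10.
SE(Ŷ) = √(1.4901035 × 10^10) = 122100.

122100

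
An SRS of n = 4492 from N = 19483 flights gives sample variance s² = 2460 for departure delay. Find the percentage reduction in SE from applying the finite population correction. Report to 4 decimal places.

f = n/N = 4492/19483 = 0.23055998.
SE_no-fpc = √(s²/n) = 0.74002719; SE_fpc = √((1−f)s²/n) = 0.64913506.
Ratio = √(1−f) = 0.87717731. Reduction = 100·(1 − 0.87717731) = 12.2823%.

12.2823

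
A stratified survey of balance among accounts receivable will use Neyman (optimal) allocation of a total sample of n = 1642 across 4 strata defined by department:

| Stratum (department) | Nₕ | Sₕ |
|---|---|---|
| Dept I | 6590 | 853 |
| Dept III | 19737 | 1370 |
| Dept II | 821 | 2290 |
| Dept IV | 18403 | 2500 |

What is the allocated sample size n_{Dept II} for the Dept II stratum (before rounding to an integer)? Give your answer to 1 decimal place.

Neyman allocation: nₕ = n·NₕSₕ / Σⱼ NⱼSⱼ.
Σ NⱼSⱼ = 6590·853 + 19737·1370 + 821·2290 + 18403·2500 = 8.054855 × 10^7.
n_{Dept II} = 1642·821·2290 / (8.054855 × 10^7) = 38.3.

38.3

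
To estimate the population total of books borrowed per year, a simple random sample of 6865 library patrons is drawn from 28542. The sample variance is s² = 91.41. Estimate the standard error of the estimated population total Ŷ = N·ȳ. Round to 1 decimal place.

Var(Ŷ) = N²·Var(ȳ) = N²·(1 − n/N)·s²/n.
f = 6865/28542 = 0.24052274; Var(ȳ) = 0.75947726·91.41/6865 = 0.010112719.
Var(Ŷ) = 28542² · 0.010112719 = 8.2382837 × 10^6.
SE(Ŷ) = √(8.2382837 × 10^6) = 2870.2.

2870.2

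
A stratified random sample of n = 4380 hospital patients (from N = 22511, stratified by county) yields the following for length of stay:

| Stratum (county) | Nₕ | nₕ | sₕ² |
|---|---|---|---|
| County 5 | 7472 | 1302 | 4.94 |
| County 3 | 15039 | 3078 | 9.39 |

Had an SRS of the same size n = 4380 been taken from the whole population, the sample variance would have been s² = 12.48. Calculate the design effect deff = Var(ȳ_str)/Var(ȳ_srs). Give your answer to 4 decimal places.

Var(ȳ_str) = Σ Wₕ²(1−fₕ)sₕ²/nₕ with Wₕ = Nₕ/22511:
  County 5: (7472/22511)²·(1−1302/7472)·4.94/1302 = 3.4518222 × 10^-4
  County 3: (15039/22511)²·(1−3078/15039)·9.39/3078 = 0.0010829137
  → Var(ȳ_str) = 0.0014280959.
Var(ȳ_srs) = (1 − 4380/22511)·12.48/4380 = 0.0022949194.
deff = 0.0014280959 / 0.0022949194 = 0.6223.

0.6223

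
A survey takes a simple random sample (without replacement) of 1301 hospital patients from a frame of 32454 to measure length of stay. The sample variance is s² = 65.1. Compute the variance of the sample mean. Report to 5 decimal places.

0.04803

Under SRS without replacement, Var(ȳ) = (1 − f)·s²/n with f = n/N = 1301/32454 = 0.04008751.
Var(ȳ) = (1 − 0.04008751)·65.1/1301 = 0.95991249·0.050038432 = 0.048032516.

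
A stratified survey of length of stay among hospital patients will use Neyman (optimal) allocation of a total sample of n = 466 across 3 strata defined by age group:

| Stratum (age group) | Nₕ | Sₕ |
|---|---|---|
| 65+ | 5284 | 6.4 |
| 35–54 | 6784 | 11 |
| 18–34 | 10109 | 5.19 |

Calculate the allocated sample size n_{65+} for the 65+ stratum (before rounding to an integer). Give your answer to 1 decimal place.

97.9

Neyman allocation: nₕ = n·NₕSₕ / Σⱼ NⱼSⱼ.
Σ NⱼSⱼ = 5284·6.4 + 6784·11 + 10109·5.19 = 160907.31.
n_{65+} = 466·5284·6.4 / 160907.31 = 97.9.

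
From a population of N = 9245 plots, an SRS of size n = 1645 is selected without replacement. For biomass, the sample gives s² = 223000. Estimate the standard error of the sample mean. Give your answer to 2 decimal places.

Under SRS without replacement, Var(ȳ) = (1 − f)·s²/n with f = n/N = 1645/9245 = 0.17793402.
Var(ȳ) = (1 − 0.17793402)·223000/1645 = 0.82206598·135.56231 = 111.44116.
SE(ȳ) = √(111.44116) = 10.56.

10.56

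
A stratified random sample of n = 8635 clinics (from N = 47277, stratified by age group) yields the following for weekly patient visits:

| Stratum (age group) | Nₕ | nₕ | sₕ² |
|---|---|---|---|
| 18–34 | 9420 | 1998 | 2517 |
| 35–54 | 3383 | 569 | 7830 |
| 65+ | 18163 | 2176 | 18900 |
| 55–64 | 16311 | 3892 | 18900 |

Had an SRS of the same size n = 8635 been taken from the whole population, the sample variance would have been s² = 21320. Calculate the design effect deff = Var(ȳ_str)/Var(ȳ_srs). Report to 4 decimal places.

0.8258

Var(ȳ_str) = Σ Wₕ²(1−fₕ)sₕ²/nₕ with Wₕ = Nₕ/47277:
  18–34: (9420/47277)²·(1−1998/9420)·2517/1998 = 0.039405765
  35–54: (3383/47277)²·(1−569/3383)·7830/569 = 0.058610546
  65+: (18163/47277)²·(1−2176/18163)·18900/2176 = 1.1283859
  55–64: (16311/47277)²·(1−3892/16311)·18900/3892 = 0.44010507
  → Var(ȳ_str) = 1.6665073.
Var(ȳ_srs) = (1 − 8635/47277)·21320/8635 = 2.0180622.
deff = 1.6665073 / 2.0180622 = 0.8258.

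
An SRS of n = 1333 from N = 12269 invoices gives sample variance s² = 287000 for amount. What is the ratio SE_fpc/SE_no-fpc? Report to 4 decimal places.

0.9441

f = n/N = 1333/12269 = 0.10864781.
SE_no-fpc = √(s²/n) = 14.673235; SE_fpc = √((1−f)s²/n) = 13.853214.
Ratio = √(1−f) = 0.94411450.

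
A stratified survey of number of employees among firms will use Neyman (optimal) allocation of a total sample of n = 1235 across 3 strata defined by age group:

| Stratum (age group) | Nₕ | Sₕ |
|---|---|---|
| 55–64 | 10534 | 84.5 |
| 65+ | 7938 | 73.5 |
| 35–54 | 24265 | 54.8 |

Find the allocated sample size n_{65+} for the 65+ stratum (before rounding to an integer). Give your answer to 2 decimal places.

257.04

Neyman allocation: nₕ = n·NₕSₕ / Σⱼ NⱼSⱼ.
Σ NⱼSⱼ = 10534·84.5 + 7938·73.5 + 24265·54.8 = 2.803288 × 10^6.
n_{65+} = 1235·7938·73.5 / (2.803288 × 10^6) = 257.04.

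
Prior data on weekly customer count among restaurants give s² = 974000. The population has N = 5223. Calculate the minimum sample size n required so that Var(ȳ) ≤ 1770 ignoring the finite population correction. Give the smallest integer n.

Without fpc, n₀ = s²/D = 974000/1770 = 550.2825.
Rounding up, n = 551.

551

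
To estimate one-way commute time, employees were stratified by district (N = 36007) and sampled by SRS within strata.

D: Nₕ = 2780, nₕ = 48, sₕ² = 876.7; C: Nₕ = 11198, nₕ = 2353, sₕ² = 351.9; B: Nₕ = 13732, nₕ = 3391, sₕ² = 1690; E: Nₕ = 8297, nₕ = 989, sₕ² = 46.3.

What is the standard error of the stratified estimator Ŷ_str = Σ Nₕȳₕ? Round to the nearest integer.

15071

Var(Ŷ_str) = Σₕ Nₕ²(1 − fₕ)sₕ²/nₕ.
D: 2780²·(1 − 48/2780)·876.7/48 = 1.3871878 × 10^8.
C: 11198²·(1 − 2353/11198)·351.9/2353 = 1.4812748 × 10^7.
B: 13732²·(1 − 3391/13732)·1690/3391 = 7.0770986 × 10^7.
E: 8297²·(1 − 989/8297)·46.3/989 = 2.8386008 × 10^6.
Sum = 2.2714111 × 10^8.
SE = √(2.2714111 × 10^8) = 15071.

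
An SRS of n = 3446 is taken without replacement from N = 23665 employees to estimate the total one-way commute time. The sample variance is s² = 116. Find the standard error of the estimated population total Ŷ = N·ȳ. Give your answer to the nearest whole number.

Var(Ŷ) = N²·Var(ȳ) = N²·(1 − n/N)·s²/n.
f = 3446/23665 = 0.14561589; Var(ȳ) = 0.85438411·116/3446 = 0.028760463.
Var(Ŷ) = 23665² · 0.028760463 = 1.6106786 × 10^7.
SE(Ŷ) = √(1.6106786 × 10^7) = 4013.

4013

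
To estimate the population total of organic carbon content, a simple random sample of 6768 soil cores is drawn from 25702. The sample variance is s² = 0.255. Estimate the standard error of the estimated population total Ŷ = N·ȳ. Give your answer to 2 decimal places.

Var(Ŷ) = N²·Var(ȳ) = N²·(1 − n/N)·s²/n.
f = 6768/25702 = 0.26332581; Var(ȳ) = 0.73667419·0.255/6768 = 2.7755898 × 10^-5.
Var(Ŷ) = 25702² · (2.7755898 × 10^-5) = 18335.346.
SE(Ŷ) = √(18335.346) = 135.41.

135.41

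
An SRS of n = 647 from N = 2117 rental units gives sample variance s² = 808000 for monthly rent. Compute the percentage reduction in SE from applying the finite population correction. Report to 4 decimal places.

16.6706

f = n/N = 647/2117 = 0.30562116.
SE_no-fpc = √(s²/n) = 35.338942; SE_fpc = √((1−f)s²/n) = 29.447727.
Ratio = √(1−f) = 0.83329397. Reduction = 100·(1 − 0.83329397) = 16.6706%.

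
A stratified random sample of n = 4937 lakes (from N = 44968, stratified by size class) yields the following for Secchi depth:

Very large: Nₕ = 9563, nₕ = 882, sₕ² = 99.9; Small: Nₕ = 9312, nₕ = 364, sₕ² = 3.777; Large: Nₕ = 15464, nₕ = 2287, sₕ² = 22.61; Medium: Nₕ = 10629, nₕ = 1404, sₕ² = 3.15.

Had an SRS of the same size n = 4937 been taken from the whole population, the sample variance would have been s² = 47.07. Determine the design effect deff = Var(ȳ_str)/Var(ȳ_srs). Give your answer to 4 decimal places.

0.7284

Var(ȳ_str) = Σ Wₕ²(1−fₕ)sₕ²/nₕ with Wₕ = Nₕ/44968:
  Very large: (9563/44968)²·(1−882/9563)·99.9/882 = 0.0046500077
  Small: (9312/44968)²·(1−364/9312)·3.777/364 = 4.2757017 × 10^-4
  Large: (15464/44968)²·(1−2287/15464)·22.61/2287 = 9.9624382 × 10^-4
  Medium: (10629/44968)²·(1−1404/10629)·3.15/1404 = 1.0879153 × 10^-4
  → Var(ȳ_str) = 0.0061826132.
Var(ȳ_srs) = (1 − 4937/44968)·47.07/4937 = 0.0084873857.
deff = 0.0061826132 / 0.0084873857 = 0.7284.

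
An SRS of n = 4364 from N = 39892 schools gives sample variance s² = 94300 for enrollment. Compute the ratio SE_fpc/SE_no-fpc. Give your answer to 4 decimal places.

f = n/N = 4364/39892 = 0.10939537.
SE_no-fpc = √(s²/n) = 4.6485069; SE_fpc = √((1−f)s²/n) = 4.386882.
Ratio = √(1−f) = 0.94371851.

0.9437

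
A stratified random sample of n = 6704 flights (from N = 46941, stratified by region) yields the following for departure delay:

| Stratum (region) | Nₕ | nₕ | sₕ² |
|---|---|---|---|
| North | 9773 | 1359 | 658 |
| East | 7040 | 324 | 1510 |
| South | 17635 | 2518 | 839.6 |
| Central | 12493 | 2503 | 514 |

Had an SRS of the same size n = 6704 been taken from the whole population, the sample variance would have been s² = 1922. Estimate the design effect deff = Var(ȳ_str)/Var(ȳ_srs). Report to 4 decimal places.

0.6919

Var(ȳ_str) = Σ Wₕ²(1−fₕ)sₕ²/nₕ with Wₕ = Nₕ/46941:
  North: (9773/46941)²·(1−1359/9773)·658/1359 = 0.018068919
  East: (7040/46941)²·(1−324/7040)·1510/324 = 0.10000244
  South: (17635/46941)²·(1−2518/17635)·839.6/2518 = 0.040341599
  Central: (12493/46941)²·(1−2503/12493)·514/2503 = 0.011631342
  → Var(ȳ_str) = 0.1700443.
Var(ȳ_srs) = (1 − 6704/46941)·1922/6704 = 0.24574949.
deff = 0.1700443 / 0.24574949 = 0.6919.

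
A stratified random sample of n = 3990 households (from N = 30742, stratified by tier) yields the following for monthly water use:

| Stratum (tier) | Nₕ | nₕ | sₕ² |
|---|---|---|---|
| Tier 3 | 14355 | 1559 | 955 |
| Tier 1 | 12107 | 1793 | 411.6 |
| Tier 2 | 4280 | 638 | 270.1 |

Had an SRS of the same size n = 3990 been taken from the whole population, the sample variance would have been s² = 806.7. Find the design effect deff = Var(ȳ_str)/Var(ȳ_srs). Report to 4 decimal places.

0.8888

Var(ȳ_str) = Σ Wₕ²(1−fₕ)sₕ²/nₕ with Wₕ = Nₕ/30742:
  Tier 3: (14355/30742)²·(1−1559/14355)·955/1559 = 0.11906125
  Tier 1: (12107/30742)²·(1−1793/12107)·411.6/1793 = 0.030331543
  Tier 2: (4280/30742)²·(1−638/4280)·270.1/638 = 0.0069826999
  → Var(ȳ_str) = 0.15637549.
Var(ȳ_srs) = (1 − 3990/30742)·806.7/3990 = 0.17593948.
deff = 0.15637549 / 0.17593948 = 0.8888.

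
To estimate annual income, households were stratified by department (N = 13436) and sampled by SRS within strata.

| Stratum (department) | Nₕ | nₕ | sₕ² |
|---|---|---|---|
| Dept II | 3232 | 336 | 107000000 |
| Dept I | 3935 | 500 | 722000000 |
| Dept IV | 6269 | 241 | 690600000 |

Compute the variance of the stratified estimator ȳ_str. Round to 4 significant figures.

Var(ȳ_str) = Σₕ Wₕ²(1 − fₕ)sₕ²/nₕ with Wₕ = Nₕ/N, N = 13436.
Dept II: Wₕ = 0.24054778; term = 0.24054778²·(1 − 0.10396040)·107000000/336 = 16511.04.
Dept I: Wₕ = 0.29286990; term = 0.29286990²·(1 − 0.12706480)·722000000/500 = 108118.17.
Dept IV: Wₕ = 0.46658232; term = 0.46658232²·(1 − 0.03844313)·690600000/241 = 599847.78.
Sum = 724476.99.

724500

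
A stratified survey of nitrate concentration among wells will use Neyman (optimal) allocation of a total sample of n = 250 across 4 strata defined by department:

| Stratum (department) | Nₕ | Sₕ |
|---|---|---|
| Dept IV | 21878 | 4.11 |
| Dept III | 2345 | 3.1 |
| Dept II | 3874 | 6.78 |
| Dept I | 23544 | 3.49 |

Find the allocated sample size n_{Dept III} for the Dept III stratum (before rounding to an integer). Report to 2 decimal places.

8.84

Neyman allocation: nₕ = n·NₕSₕ / Σⱼ NⱼSⱼ.
Σ NⱼSⱼ = 21878·4.11 + 2345·3.1 + 3874·6.78 + 23544·3.49 = 205622.36.
n_{Dept III} = 250·2345·3.1 / 205622.36 = 8.84.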